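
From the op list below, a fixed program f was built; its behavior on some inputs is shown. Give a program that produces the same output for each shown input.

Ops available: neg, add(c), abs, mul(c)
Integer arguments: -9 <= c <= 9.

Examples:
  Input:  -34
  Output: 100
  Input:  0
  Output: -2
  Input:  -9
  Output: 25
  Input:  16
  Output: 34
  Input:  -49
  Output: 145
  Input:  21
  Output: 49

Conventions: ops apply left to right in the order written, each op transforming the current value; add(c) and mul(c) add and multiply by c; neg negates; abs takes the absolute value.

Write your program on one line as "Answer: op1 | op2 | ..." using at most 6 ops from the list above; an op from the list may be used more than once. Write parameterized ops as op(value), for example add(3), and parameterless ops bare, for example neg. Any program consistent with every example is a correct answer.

add(-2) | mul(3) | mul(-1) | abs | add(-8)

Check, running the answer program on each example:
  -34 -> -36 -> -108 -> 108 -> 108 -> 100
  0 -> -2 -> -6 -> 6 -> 6 -> -2
  -9 -> -11 -> -33 -> 33 -> 33 -> 25
  16 -> 14 -> 42 -> -42 -> 42 -> 34
  -49 -> -51 -> -153 -> 153 -> 153 -> 145
  21 -> 19 -> 57 -> -57 -> 57 -> 49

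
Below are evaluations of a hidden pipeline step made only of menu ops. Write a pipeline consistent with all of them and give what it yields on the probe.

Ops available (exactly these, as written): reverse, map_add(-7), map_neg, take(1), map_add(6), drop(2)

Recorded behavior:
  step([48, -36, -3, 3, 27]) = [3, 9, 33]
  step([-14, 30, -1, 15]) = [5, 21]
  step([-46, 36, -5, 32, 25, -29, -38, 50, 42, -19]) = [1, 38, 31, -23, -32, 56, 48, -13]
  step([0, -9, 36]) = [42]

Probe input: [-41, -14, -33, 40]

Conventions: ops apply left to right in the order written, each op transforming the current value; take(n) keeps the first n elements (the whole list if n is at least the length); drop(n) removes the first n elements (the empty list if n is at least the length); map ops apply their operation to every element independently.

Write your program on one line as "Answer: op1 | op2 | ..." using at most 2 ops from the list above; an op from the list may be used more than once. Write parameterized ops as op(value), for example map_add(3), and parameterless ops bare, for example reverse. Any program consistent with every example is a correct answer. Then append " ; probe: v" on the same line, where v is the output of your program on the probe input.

drop(2) | map_add(6) ; probe: [-27, 46]

Check, running the answer program on each example:
  [48, -36, -3, 3, 27] -> [-3, 3, 27] -> [3, 9, 33]
  [-14, 30, -1, 15] -> [-1, 15] -> [5, 21]
  [-46, 36, -5, 32, 25, -29, -38, 50, 42, -19] -> [-5, 32, 25, -29, -38, 50, 42, -19] -> [1, 38, 31, -23, -32, 56, 48, -13]
  [0, -9, 36] -> [36] -> [42]
  probe: [-41, -14, -33, 40] -> [-33, 40] -> [-27, 46]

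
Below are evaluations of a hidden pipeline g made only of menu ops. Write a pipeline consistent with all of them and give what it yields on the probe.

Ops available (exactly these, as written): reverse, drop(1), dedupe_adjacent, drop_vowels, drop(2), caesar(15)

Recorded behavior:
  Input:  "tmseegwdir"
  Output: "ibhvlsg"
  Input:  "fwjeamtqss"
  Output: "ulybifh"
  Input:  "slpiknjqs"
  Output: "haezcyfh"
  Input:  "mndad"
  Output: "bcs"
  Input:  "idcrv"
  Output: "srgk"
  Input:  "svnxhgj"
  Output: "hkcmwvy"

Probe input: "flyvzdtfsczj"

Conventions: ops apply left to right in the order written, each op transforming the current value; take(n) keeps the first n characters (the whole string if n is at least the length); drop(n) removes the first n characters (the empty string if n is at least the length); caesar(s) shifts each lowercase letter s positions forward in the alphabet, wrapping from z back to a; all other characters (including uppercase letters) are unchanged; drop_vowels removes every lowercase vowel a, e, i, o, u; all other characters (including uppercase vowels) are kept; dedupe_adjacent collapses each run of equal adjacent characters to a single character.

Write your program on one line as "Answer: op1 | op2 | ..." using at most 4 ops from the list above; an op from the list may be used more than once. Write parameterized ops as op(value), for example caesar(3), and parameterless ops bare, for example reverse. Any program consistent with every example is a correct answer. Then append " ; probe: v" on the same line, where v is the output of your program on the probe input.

drop_vowels | caesar(15) | dedupe_adjacent ; probe: "uankosiuhroy"

Check, running the answer program on each example:
  "tmseegwdir" -> "tmsgwdr" -> "ibhvlsg" -> "ibhvlsg"
  "fwjeamtqss" -> "fwjmtqss" -> "ulybifhh" -> "ulybifh"
  "slpiknjqs" -> "slpknjqs" -> "haezcyfh" -> "haezcyfh"
  "mndad" -> "mndd" -> "bcss" -> "bcs"
  "idcrv" -> "dcrv" -> "srgk" -> "srgk"
  "svnxhgj" -> "svnxhgj" -> "hkcmwvy" -> "hkcmwvy"
  probe: "flyvzdtfsczj" -> "flyvzdtfsczj" -> "uankosiuhroy" -> "uankosiuhroy"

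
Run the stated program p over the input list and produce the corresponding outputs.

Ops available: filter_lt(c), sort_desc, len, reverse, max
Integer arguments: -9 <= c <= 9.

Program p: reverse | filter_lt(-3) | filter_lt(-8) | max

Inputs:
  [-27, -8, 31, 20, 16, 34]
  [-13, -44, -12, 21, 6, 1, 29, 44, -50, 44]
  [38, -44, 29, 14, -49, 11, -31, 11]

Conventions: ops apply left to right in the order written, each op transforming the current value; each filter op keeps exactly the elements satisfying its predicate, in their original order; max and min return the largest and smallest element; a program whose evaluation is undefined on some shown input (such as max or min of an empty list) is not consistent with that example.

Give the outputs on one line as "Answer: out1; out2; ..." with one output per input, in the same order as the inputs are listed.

-27; -12; -31

Execution, op by op:
  [-27, -8, 31, 20, 16, 34] -> [34, 16, 20, 31, -8, -27] -> [-8, -27] -> [-27] -> -27
  [-13, -44, -12, 21, 6, 1, 29, 44, -50, 44] -> [44, -50, 44, 29, 1, 6, 21, -12, -44, -13] -> [-50, -12, -44, -13] -> [-50, -12, -44, -13] -> -12
  [38, -44, 29, 14, -49, 11, -31, 11] -> [11, -31, 11, -49, 14, 29, -44, 38] -> [-31, -49, -44] -> [-31, -49, -44] -> -31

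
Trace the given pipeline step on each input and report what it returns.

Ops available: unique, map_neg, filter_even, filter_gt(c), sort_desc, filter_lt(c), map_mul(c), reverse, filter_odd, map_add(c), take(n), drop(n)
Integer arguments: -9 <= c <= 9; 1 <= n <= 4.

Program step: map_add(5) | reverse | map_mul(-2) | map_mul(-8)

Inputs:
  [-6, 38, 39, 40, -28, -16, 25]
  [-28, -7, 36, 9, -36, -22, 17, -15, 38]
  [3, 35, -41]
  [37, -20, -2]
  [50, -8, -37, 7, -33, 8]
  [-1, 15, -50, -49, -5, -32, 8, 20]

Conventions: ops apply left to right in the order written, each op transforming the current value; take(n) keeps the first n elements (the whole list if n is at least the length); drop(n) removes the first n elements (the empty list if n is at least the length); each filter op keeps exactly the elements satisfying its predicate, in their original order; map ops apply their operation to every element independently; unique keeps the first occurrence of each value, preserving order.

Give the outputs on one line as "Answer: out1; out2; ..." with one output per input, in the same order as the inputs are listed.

[480, -176, -368, 720, 704, 688, -16]; [688, -160, 352, -272, -496, 224, 656, -32, -368]; [-576, 640, 128]; [48, -240, 672]; [208, -448, 192, -512, -48, 880]; [400, 208, -432, 0, -704, -720, 320, 64]

Execution, op by op:
  [-6, 38, 39, 40, -28, -16, 25] -> [-1, 43, 44, 45, -23, -11, 30] -> [30, -11, -23, 45, 44, 43, -1] -> [-60, 22, 46, -90, -88, -86, 2] -> [480, -176, -368, 720, 704, 688, -16]
  [-28, -7, 36, 9, -36, -22, 17, -15, 38] -> [-23, -2, 41, 14, -31, -17, 22, -10, 43] -> [43, -10, 22, -17, -31, 14, 41, -2, -23] -> [-86, 20, -44, 34, 62, -28, -82, 4, 46] -> [688, -160, 352, -272, -496, 224, 656, -32, -368]
  [3, 35, -41] -> [8, 40, -36] -> [-36, 40, 8] -> [72, -80, -16] -> [-576, 640, 128]
  [37, -20, -2] -> [42, -15, 3] -> [3, -15, 42] -> [-6, 30, -84] -> [48, -240, 672]
  [50, -8, -37, 7, -33, 8] -> [55, -3, -32, 12, -28, 13] -> [13, -28, 12, -32, -3, 55] -> [-26, 56, -24, 64, 6, -110] -> [208, -448, 192, -512, -48, 880]
  [-1, 15, -50, -49, -5, -32, 8, 20] -> [4, 20, -45, -44, 0, -27, 13, 25] -> [25, 13, -27, 0, -44, -45, 20, 4] -> [-50, -26, 54, 0, 88, 90, -40, -8] -> [400, 208, -432, 0, -704, -720, 320, 64]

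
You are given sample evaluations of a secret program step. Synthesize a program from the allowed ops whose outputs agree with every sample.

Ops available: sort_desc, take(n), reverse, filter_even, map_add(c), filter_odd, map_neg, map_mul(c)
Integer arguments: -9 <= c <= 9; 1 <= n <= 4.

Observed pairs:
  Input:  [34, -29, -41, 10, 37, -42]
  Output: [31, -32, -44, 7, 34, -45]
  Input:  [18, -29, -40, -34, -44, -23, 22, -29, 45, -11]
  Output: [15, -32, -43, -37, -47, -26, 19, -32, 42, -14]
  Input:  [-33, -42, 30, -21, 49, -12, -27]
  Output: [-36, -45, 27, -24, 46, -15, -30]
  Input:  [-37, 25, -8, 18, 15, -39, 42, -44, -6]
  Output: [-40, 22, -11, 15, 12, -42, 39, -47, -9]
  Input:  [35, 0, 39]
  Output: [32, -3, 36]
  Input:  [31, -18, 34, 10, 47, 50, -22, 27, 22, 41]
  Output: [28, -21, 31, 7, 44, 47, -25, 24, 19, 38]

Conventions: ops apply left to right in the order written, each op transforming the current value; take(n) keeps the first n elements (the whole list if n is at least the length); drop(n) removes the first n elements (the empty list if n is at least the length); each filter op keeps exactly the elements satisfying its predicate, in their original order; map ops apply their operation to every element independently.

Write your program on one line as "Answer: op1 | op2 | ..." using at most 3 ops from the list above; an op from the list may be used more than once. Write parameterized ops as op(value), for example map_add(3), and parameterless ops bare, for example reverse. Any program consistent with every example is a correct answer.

map_neg | map_add(3) | map_neg

Check, running the answer program on each example:
  [34, -29, -41, 10, 37, -42] -> [-34, 29, 41, -10, -37, 42] -> [-31, 32, 44, -7, -34, 45] -> [31, -32, -44, 7, 34, -45]
  [18, -29, -40, -34, -44, -23, 22, -29, 45, -11] -> [-18, 29, 40, 34, 44, 23, -22, 29, -45, 11] -> [-15, 32, 43, 37, 47, 26, -19, 32, -42, 14] -> [15, -32, -43, -37, -47, -26, 19, -32, 42, -14]
  [-33, -42, 30, -21, 49, -12, -27] -> [33, 42, -30, 21, -49, 12, 27] -> [36, 45, -27, 24, -46, 15, 30] -> [-36, -45, 27, -24, 46, -15, -30]
  [-37, 25, -8, 18, 15, -39, 42, -44, -6] -> [37, -25, 8, -18, -15, 39, -42, 44, 6] -> [40, -22, 11, -15, -12, 42, -39, 47, 9] -> [-40, 22, -11, 15, 12, -42, 39, -47, -9]
  [35, 0, 39] -> [-35, 0, -39] -> [-32, 3, -36] -> [32, -3, 36]
  [31, -18, 34, 10, 47, 50, -22, 27, 22, 41] -> [-31, 18, -34, -10, -47, -50, 22, -27, -22, -41] -> [-28, 21, -31, -7, -44, -47, 25, -24, -19, -38] -> [28, -21, 31, 7, 44, 47, -25, 24, 19, 38]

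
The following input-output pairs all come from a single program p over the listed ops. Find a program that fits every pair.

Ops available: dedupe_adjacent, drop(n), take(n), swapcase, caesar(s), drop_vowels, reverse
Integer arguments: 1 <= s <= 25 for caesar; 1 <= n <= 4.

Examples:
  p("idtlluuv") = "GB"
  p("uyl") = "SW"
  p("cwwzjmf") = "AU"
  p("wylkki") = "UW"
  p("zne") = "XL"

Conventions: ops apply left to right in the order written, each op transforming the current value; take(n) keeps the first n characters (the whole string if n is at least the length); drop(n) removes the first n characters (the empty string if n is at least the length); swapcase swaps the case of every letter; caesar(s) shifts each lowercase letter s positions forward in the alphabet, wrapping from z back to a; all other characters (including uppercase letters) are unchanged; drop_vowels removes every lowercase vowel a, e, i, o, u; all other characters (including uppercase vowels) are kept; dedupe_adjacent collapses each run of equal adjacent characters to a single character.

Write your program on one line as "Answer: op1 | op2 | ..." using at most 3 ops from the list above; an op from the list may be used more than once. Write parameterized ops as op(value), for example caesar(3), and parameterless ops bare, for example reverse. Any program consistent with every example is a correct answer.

take(2) | caesar(24) | swapcase

Check, running the answer program on each example:
  "idtlluuv" -> "id" -> "gb" -> "GB"
  "uyl" -> "uy" -> "sw" -> "SW"
  "cwwzjmf" -> "cw" -> "au" -> "AU"
  "wylkki" -> "wy" -> "uw" -> "UW"
  "zne" -> "zn" -> "xl" -> "XL"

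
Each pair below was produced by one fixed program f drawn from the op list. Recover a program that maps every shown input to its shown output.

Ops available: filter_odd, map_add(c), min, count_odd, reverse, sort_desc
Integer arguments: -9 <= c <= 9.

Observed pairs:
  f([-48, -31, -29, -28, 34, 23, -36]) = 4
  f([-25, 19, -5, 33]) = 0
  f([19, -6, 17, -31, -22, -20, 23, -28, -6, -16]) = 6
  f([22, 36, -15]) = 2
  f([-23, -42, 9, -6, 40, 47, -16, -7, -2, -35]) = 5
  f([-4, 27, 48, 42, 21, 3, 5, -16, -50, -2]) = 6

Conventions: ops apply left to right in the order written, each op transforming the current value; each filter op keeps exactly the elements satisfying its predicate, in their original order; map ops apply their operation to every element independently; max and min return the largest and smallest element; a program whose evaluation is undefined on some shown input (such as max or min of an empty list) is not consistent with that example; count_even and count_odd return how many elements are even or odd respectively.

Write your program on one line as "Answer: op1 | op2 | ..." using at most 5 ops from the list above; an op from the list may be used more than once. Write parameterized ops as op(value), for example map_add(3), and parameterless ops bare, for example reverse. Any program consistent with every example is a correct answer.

map_add(8) | map_add(9) | reverse | count_odd

Check, running the answer program on each example:
  [-48, -31, -29, -28, 34, 23, -36] -> [-40, -23, -21, -20, 42, 31, -28] -> [-31, -14, -12, -11, 51, 40, -19] -> [-19, 40, 51, -11, -12, -14, -31] -> 4
  [-25, 19, -5, 33] -> [-17, 27, 3, 41] -> [-8, 36, 12, 50] -> [50, 12, 36, -8] -> 0
  [19, -6, 17, -31, -22, -20, 23, -28, -6, -16] -> [27, 2, 25, -23, -14, -12, 31, -20, 2, -8] -> [36, 11, 34, -14, -5, -3, 40, -11, 11, 1] -> [1, 11, -11, 40, -3, -5, -14, 34, 11, 36] -> 6
  [22, 36, -15] -> [30, 44, -7] -> [39, 53, 2] -> [2, 53, 39] -> 2
  [-23, -42, 9, -6, 40, 47, -16, -7, -2, -35] -> [-15, -34, 17, 2, 48, 55, -8, 1, 6, -27] -> [-6, -25, 26, 11, 57, 64, 1, 10, 15, -18] -> [-18, 15, 10, 1, 64, 57, 11, 26, -25, -6] -> 5
  [-4, 27, 48, 42, 21, 3, 5, -16, -50, -2] -> [4, 35, 56, 50, 29, 11, 13, -8, -42, 6] -> [13, 44, 65, 59, 38, 20, 22, 1, -33, 15] -> [15, -33, 1, 22, 20, 38, 59, 65, 44, 13] -> 6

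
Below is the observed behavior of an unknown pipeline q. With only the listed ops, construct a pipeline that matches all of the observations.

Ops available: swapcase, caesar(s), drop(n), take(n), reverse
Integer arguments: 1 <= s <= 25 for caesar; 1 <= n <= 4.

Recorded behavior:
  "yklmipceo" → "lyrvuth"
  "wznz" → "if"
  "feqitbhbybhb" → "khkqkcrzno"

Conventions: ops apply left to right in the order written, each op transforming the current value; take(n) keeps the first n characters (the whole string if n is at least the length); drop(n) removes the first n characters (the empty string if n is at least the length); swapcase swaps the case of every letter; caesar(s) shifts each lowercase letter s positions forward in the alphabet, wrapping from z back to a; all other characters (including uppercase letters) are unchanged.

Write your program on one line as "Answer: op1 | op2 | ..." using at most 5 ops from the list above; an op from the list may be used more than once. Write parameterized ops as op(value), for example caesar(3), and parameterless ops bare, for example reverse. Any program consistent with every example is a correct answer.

reverse | caesar(6) | drop(2) | caesar(3)

Check, running the answer program on each example:
  "yklmipceo" -> "oecpimlky" -> "ukivosrqe" -> "ivosrqe" -> "lyrvuth"
  "wznz" -> "znzw" -> "ftfc" -> "fc" -> "if"
  "feqitbhbybhb" -> "bhbybhbtiqef" -> "hnhehnhzowkl" -> "hehnhzowkl" -> "khkqkcrzno"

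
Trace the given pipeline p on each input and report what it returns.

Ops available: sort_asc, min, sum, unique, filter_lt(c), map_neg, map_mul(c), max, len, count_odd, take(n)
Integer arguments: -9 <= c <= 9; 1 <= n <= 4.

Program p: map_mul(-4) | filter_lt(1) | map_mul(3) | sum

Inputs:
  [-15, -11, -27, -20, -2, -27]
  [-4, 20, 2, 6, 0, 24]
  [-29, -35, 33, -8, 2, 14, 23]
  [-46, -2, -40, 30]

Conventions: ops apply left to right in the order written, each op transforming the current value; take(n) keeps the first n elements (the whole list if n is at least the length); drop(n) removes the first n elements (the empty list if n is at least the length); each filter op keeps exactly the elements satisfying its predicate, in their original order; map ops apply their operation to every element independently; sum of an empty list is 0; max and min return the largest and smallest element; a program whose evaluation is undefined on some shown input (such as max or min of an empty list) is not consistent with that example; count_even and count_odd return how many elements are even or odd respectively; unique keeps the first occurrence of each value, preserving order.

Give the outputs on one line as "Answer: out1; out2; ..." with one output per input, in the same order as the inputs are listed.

0; -624; -864; -360

Execution, op by op:
  [-15, -11, -27, -20, -2, -27] -> [60, 44, 108, 80, 8, 108] -> [] -> [] -> 0
  [-4, 20, 2, 6, 0, 24] -> [16, -80, -8, -24, 0, -96] -> [-80, -8, -24, 0, -96] -> [-240, -24, -72, 0, -288] -> -624
  [-29, -35, 33, -8, 2, 14, 23] -> [116, 140, -132, 32, -8, -56, -92] -> [-132, -8, -56, -92] -> [-396, -24, -168, -276] -> -864
  [-46, -2, -40, 30] -> [184, 8, 160, -120] -> [-120] -> [-360] -> -360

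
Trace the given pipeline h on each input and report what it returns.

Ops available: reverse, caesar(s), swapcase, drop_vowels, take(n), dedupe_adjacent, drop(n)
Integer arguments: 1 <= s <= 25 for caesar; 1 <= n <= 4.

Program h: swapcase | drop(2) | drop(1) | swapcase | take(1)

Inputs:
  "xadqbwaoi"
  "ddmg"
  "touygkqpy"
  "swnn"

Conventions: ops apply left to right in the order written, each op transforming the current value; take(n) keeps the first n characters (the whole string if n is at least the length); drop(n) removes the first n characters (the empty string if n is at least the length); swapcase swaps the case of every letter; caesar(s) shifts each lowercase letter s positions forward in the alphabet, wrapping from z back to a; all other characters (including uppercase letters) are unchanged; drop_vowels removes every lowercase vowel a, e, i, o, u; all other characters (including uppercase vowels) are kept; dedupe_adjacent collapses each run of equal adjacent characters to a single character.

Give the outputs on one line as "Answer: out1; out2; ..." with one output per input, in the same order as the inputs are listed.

Execution, op by op:
  "xadqbwaoi" -> "XADQBWAOI" -> "DQBWAOI" -> "QBWAOI" -> "qbwaoi" -> "q"
  "ddmg" -> "DDMG" -> "MG" -> "G" -> "g" -> "g"
  "touygkqpy" -> "TOUYGKQPY" -> "UYGKQPY" -> "YGKQPY" -> "ygkqpy" -> "y"
  "swnn" -> "SWNN" -> "NN" -> "N" -> "n" -> "n"

"q"; "g"; "y"; "n"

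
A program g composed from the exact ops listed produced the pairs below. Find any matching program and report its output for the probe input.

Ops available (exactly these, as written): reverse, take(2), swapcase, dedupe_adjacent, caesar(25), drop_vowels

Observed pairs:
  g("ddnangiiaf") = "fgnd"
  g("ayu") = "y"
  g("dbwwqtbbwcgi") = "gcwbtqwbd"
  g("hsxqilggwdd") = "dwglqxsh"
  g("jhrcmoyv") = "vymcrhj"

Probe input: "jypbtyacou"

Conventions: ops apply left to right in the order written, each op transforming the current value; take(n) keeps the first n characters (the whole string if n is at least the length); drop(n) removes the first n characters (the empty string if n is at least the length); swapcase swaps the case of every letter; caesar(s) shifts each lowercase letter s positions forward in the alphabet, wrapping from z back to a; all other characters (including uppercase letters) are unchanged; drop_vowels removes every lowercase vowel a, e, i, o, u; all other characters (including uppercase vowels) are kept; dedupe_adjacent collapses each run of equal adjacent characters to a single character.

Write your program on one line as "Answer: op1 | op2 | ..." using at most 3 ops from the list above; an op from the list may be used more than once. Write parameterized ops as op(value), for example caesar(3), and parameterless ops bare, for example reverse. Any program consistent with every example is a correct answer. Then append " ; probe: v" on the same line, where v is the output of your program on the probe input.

drop_vowels | reverse | dedupe_adjacent ; probe: "cytbpyj"

Check, running the answer program on each example:
  "ddnangiiaf" -> "ddnngf" -> "fgnndd" -> "fgnd"
  "ayu" -> "y" -> "y" -> "y"
  "dbwwqtbbwcgi" -> "dbwwqtbbwcg" -> "gcwbbtqwwbd" -> "gcwbtqwbd"
  "hsxqilggwdd" -> "hsxqlggwdd" -> "ddwgglqxsh" -> "dwglqxsh"
  "jhrcmoyv" -> "jhrcmyv" -> "vymcrhj" -> "vymcrhj"
  probe: "jypbtyacou" -> "jypbtyc" -> "cytbpyj" -> "cytbpyj"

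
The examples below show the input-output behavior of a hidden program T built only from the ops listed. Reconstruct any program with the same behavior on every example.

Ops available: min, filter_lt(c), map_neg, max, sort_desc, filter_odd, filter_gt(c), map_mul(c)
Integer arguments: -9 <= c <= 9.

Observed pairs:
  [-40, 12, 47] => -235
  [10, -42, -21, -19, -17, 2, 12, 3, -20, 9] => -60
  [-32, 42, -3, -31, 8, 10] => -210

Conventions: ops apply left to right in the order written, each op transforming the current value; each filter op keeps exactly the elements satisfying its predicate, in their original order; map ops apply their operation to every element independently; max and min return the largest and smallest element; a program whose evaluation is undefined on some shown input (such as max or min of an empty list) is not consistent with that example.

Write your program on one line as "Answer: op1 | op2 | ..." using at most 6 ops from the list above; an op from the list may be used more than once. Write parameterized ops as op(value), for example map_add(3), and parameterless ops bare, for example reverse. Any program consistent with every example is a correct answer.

filter_gt(-6) | sort_desc | map_mul(-5) | filter_lt(-8) | min

Check, running the answer program on each example:
  [-40, 12, 47] -> [12, 47] -> [47, 12] -> [-235, -60] -> [-235, -60] -> -235
  [10, -42, -21, -19, -17, 2, 12, 3, -20, 9] -> [10, 2, 12, 3, 9] -> [12, 10, 9, 3, 2] -> [-60, -50, -45, -15, -10] -> [-60, -50, -45, -15, -10] -> -60
  [-32, 42, -3, -31, 8, 10] -> [42, -3, 8, 10] -> [42, 10, 8, -3] -> [-210, -50, -40, 15] -> [-210, -50, -40] -> -210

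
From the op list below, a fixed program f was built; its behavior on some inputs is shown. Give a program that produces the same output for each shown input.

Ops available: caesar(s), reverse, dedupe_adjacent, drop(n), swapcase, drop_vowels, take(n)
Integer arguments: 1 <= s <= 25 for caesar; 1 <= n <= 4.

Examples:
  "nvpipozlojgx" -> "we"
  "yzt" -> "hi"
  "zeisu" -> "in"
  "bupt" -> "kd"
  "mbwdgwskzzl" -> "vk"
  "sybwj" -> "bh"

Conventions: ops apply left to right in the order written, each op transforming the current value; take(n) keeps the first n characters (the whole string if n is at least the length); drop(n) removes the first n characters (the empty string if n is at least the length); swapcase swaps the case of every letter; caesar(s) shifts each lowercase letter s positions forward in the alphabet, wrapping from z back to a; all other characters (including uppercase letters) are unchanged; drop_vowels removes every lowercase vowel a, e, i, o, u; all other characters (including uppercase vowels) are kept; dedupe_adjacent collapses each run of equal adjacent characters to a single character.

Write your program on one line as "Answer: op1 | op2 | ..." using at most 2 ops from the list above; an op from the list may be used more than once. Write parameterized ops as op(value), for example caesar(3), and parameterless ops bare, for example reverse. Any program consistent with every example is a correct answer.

take(2) | caesar(9)

Check, running the answer program on each example:
  "nvpipozlojgx" -> "nv" -> "we"
  "yzt" -> "yz" -> "hi"
  "zeisu" -> "ze" -> "in"
  "bupt" -> "bu" -> "kd"
  "mbwdgwskzzl" -> "mb" -> "vk"
  "sybwj" -> "sy" -> "bh"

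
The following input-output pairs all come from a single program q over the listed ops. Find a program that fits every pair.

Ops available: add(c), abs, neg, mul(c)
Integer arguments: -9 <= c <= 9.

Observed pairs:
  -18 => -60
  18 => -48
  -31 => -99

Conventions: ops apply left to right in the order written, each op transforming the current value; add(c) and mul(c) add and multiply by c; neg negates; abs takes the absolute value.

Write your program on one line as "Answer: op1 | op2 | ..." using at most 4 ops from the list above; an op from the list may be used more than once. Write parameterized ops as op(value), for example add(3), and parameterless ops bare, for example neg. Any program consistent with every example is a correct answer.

add(6) | add(-8) | abs | mul(-3)

Check, running the answer program on each example:
  -18 -> -12 -> -20 -> 20 -> -60
  18 -> 24 -> 16 -> 16 -> -48
  -31 -> -25 -> -33 -> 33 -> -99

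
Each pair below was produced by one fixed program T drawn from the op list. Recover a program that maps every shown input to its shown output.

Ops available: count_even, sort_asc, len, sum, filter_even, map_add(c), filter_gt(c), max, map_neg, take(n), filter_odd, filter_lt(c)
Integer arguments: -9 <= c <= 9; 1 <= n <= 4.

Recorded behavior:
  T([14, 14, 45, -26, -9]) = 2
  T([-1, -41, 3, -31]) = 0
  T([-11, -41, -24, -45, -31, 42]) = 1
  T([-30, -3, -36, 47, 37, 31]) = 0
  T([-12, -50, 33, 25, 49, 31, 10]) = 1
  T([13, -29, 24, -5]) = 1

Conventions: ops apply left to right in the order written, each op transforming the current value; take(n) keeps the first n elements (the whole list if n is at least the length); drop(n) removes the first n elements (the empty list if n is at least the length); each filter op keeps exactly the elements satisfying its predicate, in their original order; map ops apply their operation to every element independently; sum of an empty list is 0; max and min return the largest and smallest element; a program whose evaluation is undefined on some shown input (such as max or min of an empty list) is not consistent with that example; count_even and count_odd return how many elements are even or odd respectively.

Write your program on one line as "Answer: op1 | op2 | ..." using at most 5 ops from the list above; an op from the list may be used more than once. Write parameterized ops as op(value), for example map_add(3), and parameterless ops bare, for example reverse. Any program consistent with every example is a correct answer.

filter_even | map_neg | filter_lt(-2) | count_even

Check, running the answer program on each example:
  [14, 14, 45, -26, -9] -> [14, 14, -26] -> [-14, -14, 26] -> [-14, -14] -> 2
  [-1, -41, 3, -31] -> [] -> [] -> [] -> 0
  [-11, -41, -24, -45, -31, 42] -> [-24, 42] -> [24, -42] -> [-42] -> 1
  [-30, -3, -36, 47, 37, 31] -> [-30, -36] -> [30, 36] -> [] -> 0
  [-12, -50, 33, 25, 49, 31, 10] -> [-12, -50, 10] -> [12, 50, -10] -> [-10] -> 1
  [13, -29, 24, -5] -> [24] -> [-24] -> [-24] -> 1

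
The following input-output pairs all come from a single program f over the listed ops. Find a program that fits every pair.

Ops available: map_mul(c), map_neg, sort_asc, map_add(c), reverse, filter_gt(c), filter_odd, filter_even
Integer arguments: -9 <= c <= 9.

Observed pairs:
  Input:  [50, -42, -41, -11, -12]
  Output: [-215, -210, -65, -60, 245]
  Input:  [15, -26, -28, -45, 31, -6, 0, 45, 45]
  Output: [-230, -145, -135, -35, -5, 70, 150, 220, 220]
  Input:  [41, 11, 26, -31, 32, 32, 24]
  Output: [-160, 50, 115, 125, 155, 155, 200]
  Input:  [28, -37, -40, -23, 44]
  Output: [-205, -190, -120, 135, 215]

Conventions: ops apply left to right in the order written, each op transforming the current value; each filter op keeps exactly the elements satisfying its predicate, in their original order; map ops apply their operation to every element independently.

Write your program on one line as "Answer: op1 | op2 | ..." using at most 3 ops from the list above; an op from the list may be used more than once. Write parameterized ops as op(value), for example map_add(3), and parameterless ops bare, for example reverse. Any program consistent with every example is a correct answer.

map_add(-1) | sort_asc | map_mul(5)

Check, running the answer program on each example:
  [50, -42, -41, -11, -12] -> [49, -43, -42, -12, -13] -> [-43, -42, -13, -12, 49] -> [-215, -210, -65, -60, 245]
  [15, -26, -28, -45, 31, -6, 0, 45, 45] -> [14, -27, -29, -46, 30, -7, -1, 44, 44] -> [-46, -29, -27, -7, -1, 14, 30, 44, 44] -> [-230, -145, -135, -35, -5, 70, 150, 220, 220]
  [41, 11, 26, -31, 32, 32, 24] -> [40, 10, 25, -32, 31, 31, 23] -> [-32, 10, 23, 25, 31, 31, 40] -> [-160, 50, 115, 125, 155, 155, 200]
  [28, -37, -40, -23, 44] -> [27, -38, -41, -24, 43] -> [-41, -38, -24, 27, 43] -> [-205, -190, -120, 135, 215]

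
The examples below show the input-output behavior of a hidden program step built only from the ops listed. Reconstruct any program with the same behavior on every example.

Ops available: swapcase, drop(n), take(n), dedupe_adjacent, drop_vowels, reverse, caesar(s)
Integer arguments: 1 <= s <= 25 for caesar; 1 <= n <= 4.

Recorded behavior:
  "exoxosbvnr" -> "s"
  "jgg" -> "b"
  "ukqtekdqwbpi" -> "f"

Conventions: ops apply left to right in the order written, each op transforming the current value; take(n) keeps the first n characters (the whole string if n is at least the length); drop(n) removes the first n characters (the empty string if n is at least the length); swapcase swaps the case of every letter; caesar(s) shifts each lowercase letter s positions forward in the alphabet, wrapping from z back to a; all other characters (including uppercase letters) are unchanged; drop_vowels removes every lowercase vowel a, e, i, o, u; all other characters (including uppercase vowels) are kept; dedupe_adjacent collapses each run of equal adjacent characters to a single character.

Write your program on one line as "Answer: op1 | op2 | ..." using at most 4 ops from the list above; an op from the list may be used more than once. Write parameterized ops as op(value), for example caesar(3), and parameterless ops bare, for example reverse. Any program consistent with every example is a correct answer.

drop_vowels | caesar(21) | drop_vowels | take(1)

Check, running the answer program on each example:
  "exoxosbvnr" -> "xxsbvnr" -> "ssnwqim" -> "ssnwqm" -> "s"
  "jgg" -> "jgg" -> "ebb" -> "bb" -> "b"
  "ukqtekdqwbpi" -> "kqtkdqwbp" -> "flofylrwk" -> "flfylrwk" -> "f"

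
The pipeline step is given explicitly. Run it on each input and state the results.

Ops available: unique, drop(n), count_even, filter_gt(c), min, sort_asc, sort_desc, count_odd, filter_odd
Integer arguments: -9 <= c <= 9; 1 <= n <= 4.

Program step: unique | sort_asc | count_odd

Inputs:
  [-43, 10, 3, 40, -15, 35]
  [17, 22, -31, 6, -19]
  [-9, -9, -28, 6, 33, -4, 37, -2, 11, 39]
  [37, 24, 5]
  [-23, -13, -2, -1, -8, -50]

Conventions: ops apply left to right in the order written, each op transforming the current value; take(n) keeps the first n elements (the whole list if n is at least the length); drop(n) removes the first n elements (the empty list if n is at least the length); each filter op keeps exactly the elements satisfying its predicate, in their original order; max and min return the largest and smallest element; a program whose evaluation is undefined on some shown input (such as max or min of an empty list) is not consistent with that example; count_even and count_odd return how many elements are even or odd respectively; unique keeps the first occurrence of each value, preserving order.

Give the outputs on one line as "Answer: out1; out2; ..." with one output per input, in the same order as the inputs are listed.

Execution, op by op:
  [-43, 10, 3, 40, -15, 35] -> [-43, 10, 3, 40, -15, 35] -> [-43, -15, 3, 10, 35, 40] -> 4
  [17, 22, -31, 6, -19] -> [17, 22, -31, 6, -19] -> [-31, -19, 6, 17, 22] -> 3
  [-9, -9, -28, 6, 33, -4, 37, -2, 11, 39] -> [-9, -28, 6, 33, -4, 37, -2, 11, 39] -> [-28, -9, -4, -2, 6, 11, 33, 37, 39] -> 5
  [37, 24, 5] -> [37, 24, 5] -> [5, 24, 37] -> 2
  [-23, -13, -2, -1, -8, -50] -> [-23, -13, -2, -1, -8, -50] -> [-50, -23, -13, -8, -2, -1] -> 3

4; 3; 5; 2; 3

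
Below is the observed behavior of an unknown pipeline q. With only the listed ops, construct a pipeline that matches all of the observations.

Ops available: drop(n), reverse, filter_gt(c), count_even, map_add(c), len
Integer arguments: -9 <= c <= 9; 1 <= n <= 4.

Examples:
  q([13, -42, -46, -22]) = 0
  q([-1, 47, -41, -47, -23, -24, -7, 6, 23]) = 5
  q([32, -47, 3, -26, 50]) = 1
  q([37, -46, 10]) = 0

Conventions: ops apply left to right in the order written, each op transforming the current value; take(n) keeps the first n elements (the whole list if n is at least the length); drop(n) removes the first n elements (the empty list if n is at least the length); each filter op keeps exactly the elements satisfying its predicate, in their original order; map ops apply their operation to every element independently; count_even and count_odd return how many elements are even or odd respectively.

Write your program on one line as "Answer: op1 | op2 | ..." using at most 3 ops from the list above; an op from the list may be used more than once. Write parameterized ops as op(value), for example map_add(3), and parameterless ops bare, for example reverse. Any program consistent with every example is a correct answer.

drop(4) | map_add(-9) | len

Check, running the answer program on each example:
  [13, -42, -46, -22] -> [] -> [] -> 0
  [-1, 47, -41, -47, -23, -24, -7, 6, 23] -> [-23, -24, -7, 6, 23] -> [-32, -33, -16, -3, 14] -> 5
  [32, -47, 3, -26, 50] -> [50] -> [41] -> 1
  [37, -46, 10] -> [] -> [] -> 0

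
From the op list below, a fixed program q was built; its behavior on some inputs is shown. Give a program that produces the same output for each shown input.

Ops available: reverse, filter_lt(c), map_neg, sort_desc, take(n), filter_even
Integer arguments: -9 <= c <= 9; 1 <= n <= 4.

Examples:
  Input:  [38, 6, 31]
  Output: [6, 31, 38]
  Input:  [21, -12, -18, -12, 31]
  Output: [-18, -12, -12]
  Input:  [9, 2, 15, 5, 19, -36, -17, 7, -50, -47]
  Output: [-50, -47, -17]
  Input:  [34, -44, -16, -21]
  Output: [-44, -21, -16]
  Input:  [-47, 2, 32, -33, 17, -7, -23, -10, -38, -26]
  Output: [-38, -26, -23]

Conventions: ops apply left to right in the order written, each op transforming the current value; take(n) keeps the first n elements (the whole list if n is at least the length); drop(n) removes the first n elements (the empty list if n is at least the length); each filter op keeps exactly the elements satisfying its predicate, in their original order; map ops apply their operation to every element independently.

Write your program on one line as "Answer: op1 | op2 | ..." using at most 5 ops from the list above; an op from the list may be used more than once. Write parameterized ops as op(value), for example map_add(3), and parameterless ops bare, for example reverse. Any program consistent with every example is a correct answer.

reverse | take(4) | sort_desc | reverse | take(3)

Check, running the answer program on each example:
  [38, 6, 31] -> [31, 6, 38] -> [31, 6, 38] -> [38, 31, 6] -> [6, 31, 38] -> [6, 31, 38]
  [21, -12, -18, -12, 31] -> [31, -12, -18, -12, 21] -> [31, -12, -18, -12] -> [31, -12, -12, -18] -> [-18, -12, -12, 31] -> [-18, -12, -12]
  [9, 2, 15, 5, 19, -36, -17, 7, -50, -47] -> [-47, -50, 7, -17, -36, 19, 5, 15, 2, 9] -> [-47, -50, 7, -17] -> [7, -17, -47, -50] -> [-50, -47, -17, 7] -> [-50, -47, -17]
  [34, -44, -16, -21] -> [-21, -16, -44, 34] -> [-21, -16, -44, 34] -> [34, -16, -21, -44] -> [-44, -21, -16, 34] -> [-44, -21, -16]
  [-47, 2, 32, -33, 17, -7, -23, -10, -38, -26] -> [-26, -38, -10, -23, -7, 17, -33, 32, 2, -47] -> [-26, -38, -10, -23] -> [-10, -23, -26, -38] -> [-38, -26, -23, -10] -> [-38, -26, -23]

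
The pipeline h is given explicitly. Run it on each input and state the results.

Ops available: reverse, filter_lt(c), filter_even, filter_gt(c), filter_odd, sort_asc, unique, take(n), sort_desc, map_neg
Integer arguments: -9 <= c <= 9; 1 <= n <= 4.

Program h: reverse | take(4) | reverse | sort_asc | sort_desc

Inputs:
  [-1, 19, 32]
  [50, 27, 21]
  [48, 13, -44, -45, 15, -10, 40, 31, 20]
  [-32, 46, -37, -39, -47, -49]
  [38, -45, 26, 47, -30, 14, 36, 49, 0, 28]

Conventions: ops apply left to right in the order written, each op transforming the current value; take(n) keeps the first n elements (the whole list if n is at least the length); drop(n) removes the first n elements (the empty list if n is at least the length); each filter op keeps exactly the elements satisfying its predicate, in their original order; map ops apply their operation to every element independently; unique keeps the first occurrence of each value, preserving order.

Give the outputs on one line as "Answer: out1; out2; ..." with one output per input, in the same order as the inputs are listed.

Execution, op by op:
  [-1, 19, 32] -> [32, 19, -1] -> [32, 19, -1] -> [-1, 19, 32] -> [-1, 19, 32] -> [32, 19, -1]
  [50, 27, 21] -> [21, 27, 50] -> [21, 27, 50] -> [50, 27, 21] -> [21, 27, 50] -> [50, 27, 21]
  [48, 13, -44, -45, 15, -10, 40, 31, 20] -> [20, 31, 40, -10, 15, -45, -44, 13, 48] -> [20, 31, 40, -10] -> [-10, 40, 31, 20] -> [-10, 20, 31, 40] -> [40, 31, 20, -10]
  [-32, 46, -37, -39, -47, -49] -> [-49, -47, -39, -37, 46, -32] -> [-49, -47, -39, -37] -> [-37, -39, -47, -49] -> [-49, -47, -39, -37] -> [-37, -39, -47, -49]
  [38, -45, 26, 47, -30, 14, 36, 49, 0, 28] -> [28, 0, 49, 36, 14, -30, 47, 26, -45, 38] -> [28, 0, 49, 36] -> [36, 49, 0, 28] -> [0, 28, 36, 49] -> [49, 36, 28, 0]

[32, 19, -1]; [50, 27, 21]; [40, 31, 20, -10]; [-37, -39, -47, -49]; [49, 36, 28, 0]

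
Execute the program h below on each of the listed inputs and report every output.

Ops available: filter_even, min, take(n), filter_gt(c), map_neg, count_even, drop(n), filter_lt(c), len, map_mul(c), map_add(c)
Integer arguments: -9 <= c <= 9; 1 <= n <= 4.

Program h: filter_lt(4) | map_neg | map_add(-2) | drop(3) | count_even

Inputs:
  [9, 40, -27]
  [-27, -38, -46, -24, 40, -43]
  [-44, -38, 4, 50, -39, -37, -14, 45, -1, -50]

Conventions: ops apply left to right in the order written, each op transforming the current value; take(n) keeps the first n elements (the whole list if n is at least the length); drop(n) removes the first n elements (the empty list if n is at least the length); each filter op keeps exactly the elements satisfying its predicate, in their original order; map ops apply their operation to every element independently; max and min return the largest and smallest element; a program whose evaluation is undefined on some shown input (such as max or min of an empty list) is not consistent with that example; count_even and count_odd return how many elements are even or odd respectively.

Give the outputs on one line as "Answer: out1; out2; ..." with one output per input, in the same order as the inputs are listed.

Execution, op by op:
  [9, 40, -27] -> [-27] -> [27] -> [25] -> [] -> 0
  [-27, -38, -46, -24, 40, -43] -> [-27, -38, -46, -24, -43] -> [27, 38, 46, 24, 43] -> [25, 36, 44, 22, 41] -> [22, 41] -> 1
  [-44, -38, 4, 50, -39, -37, -14, 45, -1, -50] -> [-44, -38, -39, -37, -14, -1, -50] -> [44, 38, 39, 37, 14, 1, 50] -> [42, 36, 37, 35, 12, -1, 48] -> [35, 12, -1, 48] -> 2

0; 1; 2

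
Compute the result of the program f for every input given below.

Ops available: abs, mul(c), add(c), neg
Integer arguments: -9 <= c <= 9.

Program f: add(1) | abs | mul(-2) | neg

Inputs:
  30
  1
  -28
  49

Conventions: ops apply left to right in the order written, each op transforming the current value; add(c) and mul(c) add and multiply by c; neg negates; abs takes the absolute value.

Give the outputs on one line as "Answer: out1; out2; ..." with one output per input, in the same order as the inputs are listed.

62; 4; 54; 100

Execution, op by op:
  30 -> 31 -> 31 -> -62 -> 62
  1 -> 2 -> 2 -> -4 -> 4
  -28 -> -27 -> 27 -> -54 -> 54
  49 -> 50 -> 50 -> -100 -> 100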